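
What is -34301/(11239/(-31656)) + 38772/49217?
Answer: 53441851745460/553149863 ≈ 96614.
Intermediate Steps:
-34301/(11239/(-31656)) + 38772/49217 = -34301/(11239*(-1/31656)) + 38772*(1/49217) = -34301/(-11239/31656) + 38772/49217 = -34301*(-31656/11239) + 38772/49217 = 1085832456/11239 + 38772/49217 = 53441851745460/553149863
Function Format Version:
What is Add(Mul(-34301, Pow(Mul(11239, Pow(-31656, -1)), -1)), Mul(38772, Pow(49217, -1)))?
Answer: Rational(53441851745460, 553149863) ≈ 96614.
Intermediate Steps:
Add(Mul(-34301, Pow(Mul(11239, Pow(-31656, -1)), -1)), Mul(38772, Pow(49217, -1))) = Add(Mul(-34301, Pow(Mul(11239, Rational(-1, 31656)), -1)), Mul(38772, Rational(1, 49217))) = Add(Mul(-34301, Pow(Rational(-11239, 31656), -1)), Rational(38772, 49217)) = Add(Mul(-34301, Rational(-31656, 11239)), Rational(38772, 49217)) = Add(Rational(1085832456, 11239), Rational(38772, 49217)) = Rational(53441851745460, 553149863)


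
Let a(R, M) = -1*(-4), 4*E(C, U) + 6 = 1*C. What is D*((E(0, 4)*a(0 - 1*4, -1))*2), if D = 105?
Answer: -1260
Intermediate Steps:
E(C, U) = -3/2 + C/4 (E(C, U) = -3/2 + (1*C)/4 = -3/2 + C/4)
a(R, M) = 4
D*((E(0, 4)*a(0 - 1*4, -1))*2) = 105*(((-3/2 + (¼)*0)*4)*2) = 105*(((-3/2 + 0)*4)*2) = 105*(-3/2*4*2) = 105*(-6*2) = 105*(-12) = -1260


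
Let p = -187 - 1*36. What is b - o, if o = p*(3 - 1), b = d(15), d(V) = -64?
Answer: 382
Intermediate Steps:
p = -223 (p = -187 - 36 = -223)
b = -64
o = -446 (o = -223*(3 - 1) = -223*2 = -446)
b - o = -64 - 1*(-446) = -64 + 446 = 382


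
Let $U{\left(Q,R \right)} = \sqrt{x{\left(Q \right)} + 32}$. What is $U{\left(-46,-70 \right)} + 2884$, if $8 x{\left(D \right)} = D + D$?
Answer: $2884 + \frac{\sqrt{82}}{2} \approx 2888.5$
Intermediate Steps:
$x{\left(D \right)} = \frac{D}{4}$ ($x{\left(D \right)} = \frac{D + D}{8} = \frac{2 D}{8} = \frac{D}{4}$)
$U{\left(Q,R \right)} = \sqrt{32 + \frac{Q}{4}}$ ($U{\left(Q,R \right)} = \sqrt{\frac{Q}{4} + 32} = \sqrt{32 + \frac{Q}{4}}$)
$U{\left(-46,-70 \right)} + 2884 = \frac{\sqrt{128 - 46}}{2} + 2884 = \frac{\sqrt{82}}{2} + 2884 = 2884 + \frac{\sqrt{82}}{2}$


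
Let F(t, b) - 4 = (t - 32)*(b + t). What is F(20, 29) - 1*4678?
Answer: -5262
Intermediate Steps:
F(t, b) = 4 + (-32 + t)*(b + t) (F(t, b) = 4 + (t - 32)*(b + t) = 4 + (-32 + t)*(b + t))
F(20, 29) - 1*4678 = (4 + 20² - 32*29 - 32*20 + 29*20) - 1*4678 = (4 + 400 - 928 - 640 + 580) - 4678 = -584 - 4678 = -5262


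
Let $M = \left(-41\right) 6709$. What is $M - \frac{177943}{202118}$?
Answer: $- \frac{55596574085}{202118} \approx -2.7507 \cdot 10^{5}$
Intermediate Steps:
$M = -275069$
$M - \frac{177943}{202118} = -275069 - \frac{177943}{202118} = - \frac{55596574085}{202118}$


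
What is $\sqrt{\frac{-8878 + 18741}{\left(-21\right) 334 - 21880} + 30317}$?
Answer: $\frac{\sqrt{25310263744290}}{28894} \approx 174.12$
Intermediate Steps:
$\sqrt{\frac{-8878 + 18741}{\left(-21\right) 334 - 21880} + 30317} = \sqrt{\frac{9863}{-7014 - 21880} + 30317} = \sqrt{\frac{9863}{-28894} + 30317} = \sqrt{9863 \left(- \frac{1}{28894}\right) + 30317} = \sqrt{- \frac{9863}{28894} + 30317} = \sqrt{\frac{875969535}{28894}} = \frac{\sqrt{25310263744290}}{28894}$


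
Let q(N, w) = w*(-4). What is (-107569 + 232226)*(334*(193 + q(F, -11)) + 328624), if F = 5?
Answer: 50832880774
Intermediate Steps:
q(N, w) = -4*w
(-107569 + 232226)*(334*(193 + q(F, -11)) + 328624) = (-107569 + 232226)*(334*(193 - 4*(-11)) + 328624) = 124657*(334*(193 + 44) + 328624) = 124657*(334*237 + 328624) = 124657*(79158 + 328624) = 124657*407782 = 50832880774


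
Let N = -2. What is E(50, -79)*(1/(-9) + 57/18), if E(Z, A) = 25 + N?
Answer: 1265/18 ≈ 70.278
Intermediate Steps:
E(Z, A) = 23 (E(Z, A) = 25 - 2 = 23)
E(50, -79)*(1/(-9) + 57/18) = 23*(1/(-9) + 57/18) = 23*(1*(-1/9) + 57*(1/18)) = 23*(-1/9 + 19/6) = 23*(55/18) = 1265/18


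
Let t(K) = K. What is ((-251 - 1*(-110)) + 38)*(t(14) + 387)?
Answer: -41303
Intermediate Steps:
((-251 - 1*(-110)) + 38)*(t(14) + 387) = ((-251 - 1*(-110)) + 38)*(14 + 387) = ((-251 + 110) + 38)*401 = (-141 + 38)*401 = -103*401 = -41303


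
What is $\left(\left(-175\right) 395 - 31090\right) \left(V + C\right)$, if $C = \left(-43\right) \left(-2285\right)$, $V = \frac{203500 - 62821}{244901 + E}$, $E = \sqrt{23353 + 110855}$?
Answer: $- \frac{590568223011359518710}{59976365593} + \frac{338355503640 \sqrt{233}}{59976365593} \approx -9.8467 \cdot 10^{9}$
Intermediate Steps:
$E = 24 \sqrt{233}$ ($E = \sqrt{134208} = 24 \sqrt{233} \approx 366.34$)
$V = \frac{140679}{244901 + 24 \sqrt{233}}$ ($V = \frac{203500 - 62821}{244901 + 24 \sqrt{233}} = \frac{140679}{244901 + 24 \sqrt{233}} \approx 0.57357$)
$C = 98255$
$\left(\left(-175\right) 395 - 31090\right) \left(V + C\right) = \left(\left(-175\right) 395 - 31090\right) \left(\left(\frac{34452427779}{59976365593} - \frac{3376296 \sqrt{233}}{59976365593}\right) + 98255\right) = \left(-69125 - 31090\right) \left(\frac{5893012253767994}{59976365593} - \frac{3376296 \sqrt{233}}{59976365593}\right) = - 100215 \left(\frac{5893012253767994}{59976365593} - \frac{3376296 \sqrt{233}}{59976365593}\right) = - \frac{590568223011359518710}{59976365593} + \frac{338355503640 \sqrt{233}}{59976365593}$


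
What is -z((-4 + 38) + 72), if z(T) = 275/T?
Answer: -275/106 ≈ -2.5943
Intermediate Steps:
-z((-4 + 38) + 72) = -275/((-4 + 38) + 72) = -275/(34 + 72) = -275/106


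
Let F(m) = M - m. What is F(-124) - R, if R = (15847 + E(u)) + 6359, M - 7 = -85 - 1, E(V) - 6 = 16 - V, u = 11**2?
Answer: -22062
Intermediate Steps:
u = 121
E(V) = 22 - V (E(V) = 6 + (16 - V) = 22 - V)
M = -79 (M = 7 + (-85 - 1) = 7 - 86 = -79)
R = 22107 (R = (15847 + (22 - 1*121)) + 6359 = (15847 + (22 - 121)) + 6359 = (15847 - 99) + 6359 = 15748 + 6359 = 22107)
F(m) = -79 - m
F(-124) - R = (-79 - 1*(-124)) - 1*22107 = (-79 + 124) - 22107 = 45 - 22107 = -22062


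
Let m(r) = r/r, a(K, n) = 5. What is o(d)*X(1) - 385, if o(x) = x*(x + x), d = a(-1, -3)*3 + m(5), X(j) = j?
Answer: 127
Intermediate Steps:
m(r) = 1
d = 16 (d = 5*3 + 1 = 15 + 1 = 16)
o(x) = 2*x² (o(x) = x*(2*x) = 2*x²)
o(d)*X(1) - 385 = (2*16²)*1 - 385 = (2*256)*1 - 385 = 512*1 - 385 = 512 - 385 = 127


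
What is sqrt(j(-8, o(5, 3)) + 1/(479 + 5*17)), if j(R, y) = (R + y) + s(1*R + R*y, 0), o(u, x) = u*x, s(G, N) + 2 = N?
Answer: sqrt(397761)/282 ≈ 2.2365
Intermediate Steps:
s(G, N) = -2 + N
j(R, y) = -2 + R + y (j(R, y) = (R + y) + (-2 + 0) = (R + y) - 2 = -2 + R + y)
sqrt(j(-8, o(5, 3)) + 1/(479 + 5*17)) = sqrt((-2 - 8 + 5*3) + 1/(479 + 5*17)) = sqrt((-2 - 8 + 15) + 1/(479 + 85)) = sqrt(5 + 1/564) = sqrt(2821/564) = sqrt(397761)/282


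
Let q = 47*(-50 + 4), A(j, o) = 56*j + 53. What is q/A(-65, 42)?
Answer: 2162/3587 ≈ 0.60273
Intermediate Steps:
A(j, o) = 53 + 56*j
q = -2162 (q = 47*(-46) = -2162)
q/A(-65, 42) = -2162/(53 + 56*(-65)) = -2162/(53 - 3640) = -2162/(-3587) = -2162*(-1/3587) = 2162/3587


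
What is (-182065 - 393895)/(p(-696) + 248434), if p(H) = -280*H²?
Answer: 287980/67694023 ≈ 0.0042541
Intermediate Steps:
(-182065 - 393895)/(p(-696) + 248434) = (-182065 - 393895)/(-280*(-696)² + 248434) = -575960/(-280*484416 + 248434) = -575960/(-135636480 + 248434) = -575960/(-135388046) = -575960*(-1/135388046) = 287980/67694023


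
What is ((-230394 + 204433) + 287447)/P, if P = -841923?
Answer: -29054/93547 ≈ -0.31058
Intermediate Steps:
((-230394 + 204433) + 287447)/P = ((-230394 + 204433) + 287447)/(-841923) = (-25961 + 287447)*(-1/841923) = 261486*(-1/841923) = -29054/93547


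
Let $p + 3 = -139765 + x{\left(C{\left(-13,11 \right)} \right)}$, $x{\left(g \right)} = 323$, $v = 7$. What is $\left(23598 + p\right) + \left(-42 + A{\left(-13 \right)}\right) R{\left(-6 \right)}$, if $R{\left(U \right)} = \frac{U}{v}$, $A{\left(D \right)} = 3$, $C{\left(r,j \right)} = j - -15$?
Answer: $- \frac{810695}{7} \approx -1.1581 \cdot 10^{5}$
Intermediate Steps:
$C{\left(r,j \right)} = 15 + j$ ($C{\left(r,j \right)} = j + 15 = 15 + j$)
$p = -139445$ ($p = -3 + \left(-139765 + 323\right) = -3 - 139442 = -139445$)
$R{\left(U \right)} = \frac{U}{7}$
$\left(23598 + p\right) + \left(-42 + A{\left(-13 \right)}\right) R{\left(-6 \right)} = \left(23598 - 139445\right) + \left(-42 + 3\right) \frac{1}{7} \left(-6\right) = -115847 - - \frac{234}{7} = -115847 + \frac{234}{7} = - \frac{810695}{7}$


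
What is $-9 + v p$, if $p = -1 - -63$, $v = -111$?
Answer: $-6891$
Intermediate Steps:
$p = 62$ ($p = -1 + 63 = 62$)
$-9 + v p = -9 - 6882 = -6891$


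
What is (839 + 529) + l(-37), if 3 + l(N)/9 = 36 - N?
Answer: 1998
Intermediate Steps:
l(N) = 297 - 9*N (l(N) = -27 + 9*(36 - N) = -27 + (324 - 9*N) = 297 - 9*N)
(839 + 529) + l(-37) = (839 + 529) + (297 - 9*(-37)) = 1368 + (297 + 333) = 1368 + 630 = 1998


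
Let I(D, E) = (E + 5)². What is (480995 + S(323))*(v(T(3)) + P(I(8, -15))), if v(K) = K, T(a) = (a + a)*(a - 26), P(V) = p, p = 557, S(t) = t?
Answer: 201672242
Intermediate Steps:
I(D, E) = (5 + E)²
P(V) = 557
T(a) = 2*a*(-26 + a) (T(a) = (2*a)*(-26 + a) = 2*a*(-26 + a))
(480995 + S(323))*(v(T(3)) + P(I(8, -15))) = (480995 + 323)*(2*3*(-26 + 3) + 557) = 481318*(2*3*(-23) + 557) = 481318*(-138 + 557) = 481318*419 = 201672242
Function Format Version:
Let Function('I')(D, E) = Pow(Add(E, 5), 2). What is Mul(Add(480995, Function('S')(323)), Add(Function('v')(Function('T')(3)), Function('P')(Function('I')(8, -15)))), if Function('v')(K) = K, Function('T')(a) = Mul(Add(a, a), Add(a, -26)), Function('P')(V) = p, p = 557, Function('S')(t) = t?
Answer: 201672242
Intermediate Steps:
Function('I')(D, E) = Pow(Add(5, E), 2)
Function('P')(V) = 557
Function('T')(a) = Mul(2, a, Add(-26, a)) (Function('T')(a) = Mul(Mul(2, a), Add(-26, a)) = Mul(2, a, Add(-26, a)))
Mul(Add(480995, Function('S')(323)), Add(Function('v')(Function('T')(3)), Function('P')(Function('I')(8, -15)))) = Mul(Add(480995, 323), Add(Mul(2, 3, Add(-26, 3)), 557)) = Mul(481318, Add(Mul(2, 3, -23), 557)) = Mul(481318, Add(-138, 557)) = Mul(481318, 419) = 201672242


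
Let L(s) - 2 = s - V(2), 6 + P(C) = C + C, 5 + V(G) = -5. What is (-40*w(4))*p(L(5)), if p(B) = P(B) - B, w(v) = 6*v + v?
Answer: -12320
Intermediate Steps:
V(G) = -10 (V(G) = -5 - 5 = -10)
w(v) = 7*v
P(C) = -6 + 2*C (P(C) = -6 + (C + C) = -6 + 2*C)
L(s) = 12 + s (L(s) = 2 + (s - 1*(-10)) = 2 + (s + 10) = 2 + (10 + s) = 12 + s)
p(B) = -6 + B (p(B) = (-6 + 2*B) - B = -6 + B)
(-40*w(4))*p(L(5)) = (-280*4)*(-6 + (12 + 5)) = (-40*28)*(-6 + 17) = -1120*11 = -12320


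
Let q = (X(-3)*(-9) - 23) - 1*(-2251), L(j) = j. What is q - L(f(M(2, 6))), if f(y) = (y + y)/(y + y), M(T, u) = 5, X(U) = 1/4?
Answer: 8899/4 ≈ 2224.8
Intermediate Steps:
X(U) = ¼
f(y) = 1 (f(y) = (2*y)/((2*y)) = (2*y)*(1/(2*y)) = 1)
q = 8903/4 (q = ((¼)*(-9) - 23) - 1*(-2251) = (-9/4 - 23) + 2251 = -101/4 + 2251 = 8903/4 ≈ 2225.8)
q - L(f(M(2, 6))) = 8903/4 - 1*1 = 8903/4 - 1 = 8899/4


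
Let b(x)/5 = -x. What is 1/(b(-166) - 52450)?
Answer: -1/51620 ≈ -1.9372e-5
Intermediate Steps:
b(x) = -5*x (b(x) = 5*(-x) = -5*x)
1/(b(-166) - 52450) = 1/(-5*(-166) - 52450) = 1/(830 - 52450) = 1/(-51620) = -1/51620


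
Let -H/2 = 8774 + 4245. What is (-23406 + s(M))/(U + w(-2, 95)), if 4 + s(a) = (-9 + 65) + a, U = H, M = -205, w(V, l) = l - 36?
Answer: 23559/25979 ≈ 0.90685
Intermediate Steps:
w(V, l) = -36 + l
H = -26038 (H = -2*(8774 + 4245) = -2*13019 = -26038)
U = -26038
s(a) = 52 + a (s(a) = -4 + ((-9 + 65) + a) = -4 + (56 + a) = 52 + a)
(-23406 + s(M))/(U + w(-2, 95)) = (-23406 + (52 - 205))/(-26038 + (-36 + 95)) = (-23406 - 153)/(-26038 + 59) = -23559/(-25979) = -23559*(-1/25979) = 23559/25979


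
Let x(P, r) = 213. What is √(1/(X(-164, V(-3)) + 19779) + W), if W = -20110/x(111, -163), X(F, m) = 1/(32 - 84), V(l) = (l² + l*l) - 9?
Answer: I*√4531123976894585754/219071991 ≈ 9.7166*I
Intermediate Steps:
V(l) = -9 + 2*l² (V(l) = (l² + l²) - 9 = 2*l² - 9 = -9 + 2*l²)
X(F, m) = -1/52 (X(F, m) = 1/(-52) = -1/52)
W = -20110/213 ≈ -94.413
√(1/(X(-164, V(-3)) + 19779) + W) = √(1/(-1/52 + 19779) - 20110/213) = √(1/(1028507/52) - 20110/213) = √(52/1028507 - 20110/213) = √(-20683264694/219071991) = I*√4531123976894585754/219071991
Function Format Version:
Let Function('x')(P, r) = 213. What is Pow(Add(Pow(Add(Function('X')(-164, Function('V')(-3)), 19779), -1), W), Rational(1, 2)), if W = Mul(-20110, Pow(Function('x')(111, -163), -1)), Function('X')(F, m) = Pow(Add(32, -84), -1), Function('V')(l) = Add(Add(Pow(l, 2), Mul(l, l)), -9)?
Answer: Mul(Rational(1, 219071991), I, Pow(4531123976894585754, Rational(1, 2))) ≈ Mul(9.7166, I)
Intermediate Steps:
Function('V')(l) = Add(-9, Mul(2, Pow(l, 2))) (Function('V')(l) = Add(Add(Pow(l, 2), Pow(l, 2)), -9) = Add(Mul(2, Pow(l, 2)), -9) = Add(-9, Mul(2, Pow(l, 2))))
Function('X')(F, m) = Rational(-1, 52) (Function('X')(F, m) = Pow(-52, -1) = Rational(-1, 52))
W = Rational(-20110, 213) (W = Mul(-20110, Pow(213, -1)) = Mul(-20110, Rational(1, 213)) = Rational(-20110, 213) ≈ -94.413)
Pow(Add(Pow(Add(Function('X')(-164, Function('V')(-3)), 19779), -1), W), Rational(1, 2)) = Pow(Add(Pow(Add(Rational(-1, 52), 19779), -1), Rational(-20110, 213)), Rational(1, 2)) = Pow(Add(Pow(Rational(1028507, 52), -1), Rational(-20110, 213)), Rational(1, 2)) = Pow(Add(Rational(52, 1028507), Rational(-20110, 213)), Rational(1, 2)) = Pow(Rational(-20683264694, 219071991), Rational(1, 2)) = Mul(Rational(1, 219071991), I, Pow(4531123976894585754, Rational(1, 2)))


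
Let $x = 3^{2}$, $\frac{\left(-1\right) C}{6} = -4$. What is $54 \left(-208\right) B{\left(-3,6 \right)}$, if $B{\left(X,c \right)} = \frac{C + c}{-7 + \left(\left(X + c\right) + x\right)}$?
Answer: $-67392$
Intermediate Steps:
$C = 24$ ($C = \left(-6\right) \left(-4\right) = 24$)
$x = 9$
$B{\left(X,c \right)} = \frac{24 + c}{2 + X + c}$ ($B{\left(X,c \right)} = \frac{24 + c}{-7 + \left(\left(X + c\right) + 9\right)} = \frac{24 + c}{-7 + \left(9 + X + c\right)} = \frac{24 + c}{2 + X + c}$)
$54 \left(-208\right) B{\left(-3,6 \right)} = 54 \left(-208\right) \frac{24 + 6}{2 - 3 + 6} = - 11232 \cdot \frac{1}{5} \cdot 30 = \left(-11232\right) 6 = -67392$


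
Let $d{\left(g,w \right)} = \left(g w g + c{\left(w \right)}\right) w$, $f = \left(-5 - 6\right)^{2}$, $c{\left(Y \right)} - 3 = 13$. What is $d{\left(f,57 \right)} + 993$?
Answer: $47570514$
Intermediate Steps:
$c{\left(Y \right)} = 16$ ($c{\left(Y \right)} = 3 + 13 = 16$)
$f = 121$ ($f = \left(-11\right)^{2} = 121$)
$d{\left(g,w \right)} = w \left(16 + w g^{2}\right)$ ($d{\left(g,w \right)} = \left(g w g + 16\right) w = \left(w g^{2} + 16\right) w = \left(16 + w g^{2}\right) w = w \left(16 + w g^{2}\right)$)
$d{\left(f,57 \right)} + 993 = 57 \left(16 + 57 \cdot 121^{2}\right) + 993 = 57 \left(16 + 57 \cdot 14641\right) + 993 = 57 \left(16 + 834537\right) + 993 = 57 \cdot 834553 + 993 = 47569521 + 993 = 47570514$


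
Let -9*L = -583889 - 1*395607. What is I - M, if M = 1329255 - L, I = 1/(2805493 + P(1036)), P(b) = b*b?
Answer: -42603838739402/34909101 ≈ -1.2204e+6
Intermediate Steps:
P(b) = b**2
L = 979496/9 (L = -(-583889 - 1*395607)/9 = -(-583889 - 395607)/9 = -1/9*(-979496) = 979496/9 ≈ 1.0883e+5)
I = 1/3878789 (I = 1/(2805493 + 1036**2) = 1/(2805493 + 1073296) = 1/3878789 ≈ 2.5781e-7)
M = 10983799/9 (M = 1329255 - 1*979496/9 = 1329255 - 979496/9 = 10983799/9 ≈ 1.2204e+6)
I - M = 1/3878789 - 1*10983799/9 = 1/3878789 - 10983799/9 = -42603838739402/34909101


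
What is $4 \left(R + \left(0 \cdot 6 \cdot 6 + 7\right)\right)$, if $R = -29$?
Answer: $-88$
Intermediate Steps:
$4 \left(R + \left(0 \cdot 6 \cdot 6 + 7\right)\right) = 4 \left(-29 + \left(0 \cdot 6 \cdot 6 + 7\right)\right) = 4 \left(-29 + \left(0 \cdot 6 + 7\right)\right) = 4 \left(-29 + \left(0 + 7\right)\right) = 4 \left(-29 + 7\right) = 4 \left(-22\right) = -88$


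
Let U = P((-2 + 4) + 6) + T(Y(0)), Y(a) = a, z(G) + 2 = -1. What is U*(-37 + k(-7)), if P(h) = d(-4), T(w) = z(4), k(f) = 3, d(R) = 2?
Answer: 34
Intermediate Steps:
z(G) = -3 (z(G) = -2 - 1 = -3)
T(w) = -3
P(h) = 2
U = -1 (U = 2 - 3 = -1)
U*(-37 + k(-7)) = -(-37 + 3) = -1*(-34) = 34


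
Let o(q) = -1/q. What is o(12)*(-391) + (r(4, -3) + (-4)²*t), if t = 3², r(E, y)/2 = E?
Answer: 2215/12 ≈ 184.58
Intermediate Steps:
r(E, y) = 2*E
t = 9
o(12)*(-391) + (r(4, -3) + (-4)²*t) = -1/12*(-391) + (2*4 + (-4)²*9) = -1*1/12*(-391) + (8 + 16*9) = -1/12*(-391) + (8 + 144) = 391/12 + 152 = 2215/12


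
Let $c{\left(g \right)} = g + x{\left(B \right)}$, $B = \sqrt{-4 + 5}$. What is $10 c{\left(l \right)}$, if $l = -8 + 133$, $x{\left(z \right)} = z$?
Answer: $1260$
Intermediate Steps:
$B = 1$ ($B = \sqrt{1} = 1$)
$l = 125$
$c{\left(g \right)} = 1 + g$ ($c{\left(g \right)} = g + 1 = 1 + g$)
$10 c{\left(l \right)} = 10 \left(1 + 125\right) = 10 \cdot 126 = 1260$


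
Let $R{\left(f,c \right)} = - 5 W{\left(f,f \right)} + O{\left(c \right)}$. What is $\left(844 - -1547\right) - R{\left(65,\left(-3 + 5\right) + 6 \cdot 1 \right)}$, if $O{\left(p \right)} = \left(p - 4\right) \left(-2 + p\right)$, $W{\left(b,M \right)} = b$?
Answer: $2692$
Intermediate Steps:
$O{\left(p \right)} = \left(-4 + p\right) \left(-2 + p\right)$
$R{\left(f,c \right)} = 8 + c^{2} - 6 c - 5 f$ ($R{\left(f,c \right)} = - 5 f + \left(8 + c^{2} - 6 c\right) = 8 + c^{2} - 6 c - 5 f$)
$\left(844 - -1547\right) - R{\left(65,\left(-3 + 5\right) + 6 \cdot 1 \right)} = \left(844 - -1547\right) - \left(8 + \left(\left(-3 + 5\right) + 6 \cdot 1\right)^{2} - 6 \left(\left(-3 + 5\right) + 6 \cdot 1\right) - 325\right) = \left(844 + 1547\right) - \left(8 + \left(2 + 6\right)^{2} - 6 \left(2 + 6\right) - 325\right) = 2391 - \left(8 + 8^{2} - 48 - 325\right) = 2391 - \left(8 + 64 - 48 - 325\right) = 2391 - -301 = 2391 + 301 = 2692$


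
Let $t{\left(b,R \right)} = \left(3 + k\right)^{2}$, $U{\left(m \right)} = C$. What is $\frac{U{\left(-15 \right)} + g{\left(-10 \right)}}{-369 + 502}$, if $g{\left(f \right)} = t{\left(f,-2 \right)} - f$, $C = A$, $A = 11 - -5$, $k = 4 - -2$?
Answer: $\frac{107}{133} \approx 0.80451$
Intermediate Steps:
$k = 6$ ($k = 4 + 2 = 6$)
$A = 16$ ($A = 11 + 5 = 16$)
$C = 16$
$U{\left(m \right)} = 16$
$t{\left(b,R \right)} = 81$ ($t{\left(b,R \right)} = \left(3 + 6\right)^{2} = 9^{2} = 81$)
$g{\left(f \right)} = 81 - f$
$\frac{U{\left(-15 \right)} + g{\left(-10 \right)}}{-369 + 502} = \frac{16 + \left(81 - -10\right)}{-369 + 502} = \frac{16 + \left(81 + 10\right)}{133} = \left(16 + 91\right) \frac{1}{133} = 107 \cdot \frac{1}{133} = \frac{107}{133}$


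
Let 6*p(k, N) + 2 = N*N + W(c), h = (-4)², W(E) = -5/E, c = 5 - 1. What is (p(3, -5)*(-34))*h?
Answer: -1972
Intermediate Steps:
c = 4
h = 16
p(k, N) = -13/24 + N²/6 (p(k, N) = -⅓ + (N*N - 5/4)/6 = -⅓ + (N² - 5*¼)/6 = -⅓ + (N² - 5/4)/6 = -⅓ + (-5/4 + N²)/6 = -⅓ + (-5/24 + N²/6) = -13/24 + N²/6)
(p(3, -5)*(-34))*h = ((-13/24 + (⅙)*(-5)²)*(-34))*16 = ((-13/24 + (⅙)*25)*(-34))*16 = ((-13/24 + 25/6)*(-34))*16 = ((29/8)*(-34))*16 = -493/4*16 = -1972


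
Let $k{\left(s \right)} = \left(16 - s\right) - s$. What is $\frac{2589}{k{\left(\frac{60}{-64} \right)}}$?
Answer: $\frac{20712}{143} \approx 144.84$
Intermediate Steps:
$k{\left(s \right)} = 16 - 2 s$
$\frac{2589}{k{\left(\frac{60}{-64} \right)}} = \frac{2589}{16 - 2 \frac{60}{-64}} = \frac{2589}{16 - 2 \cdot 60 \left(- \frac{1}{64}\right)} = \frac{2589}{16 - - \frac{15}{8}} = \frac{2589}{16 + \frac{15}{8}} = \frac{2589}{\frac{143}{8}} = 2589 \cdot \frac{8}{143} = \frac{20712}{143}$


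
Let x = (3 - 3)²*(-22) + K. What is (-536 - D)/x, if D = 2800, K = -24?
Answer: 139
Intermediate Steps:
x = -24 (x = (3 - 3)²*(-22) - 24 = 0²*(-22) - 24 = 0*(-22) - 24 = 0 - 24 = -24)
(-536 - D)/x = (-536 - 1*2800)/(-24) = (-536 - 2800)*(-1/24) = -3336*(-1/24) = 139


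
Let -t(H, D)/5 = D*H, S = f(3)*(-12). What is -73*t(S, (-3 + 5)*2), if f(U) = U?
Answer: -52560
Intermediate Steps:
S = -36 (S = 3*(-12) = -36)
t(H, D) = -5*D*H
-73*t(S, (-3 + 5)*2) = -(-365)*(-3 + 5)*2*(-36) = -(-365)*2*2*(-36) = -(-365)*4*(-36) = -73*720 = -52560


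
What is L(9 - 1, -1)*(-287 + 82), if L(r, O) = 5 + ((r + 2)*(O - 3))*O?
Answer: -9225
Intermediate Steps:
L(r, O) = 5 + O*(-3 + O)*(2 + r) (L(r, O) = 5 + ((2 + r)*(-3 + O))*O = 5 + ((-3 + O)*(2 + r))*O = 5 + O*(-3 + O)*(2 + r))
L(9 - 1, -1)*(-287 + 82) = (5 - 6*(-1) + 2*(-1)² + (9 - 1)*(-1)² - 3*(-1)*(9 - 1))*(-287 + 82) = (5 + 6 + 2*1 + 8*1 - 3*(-1)*8)*(-205) = (5 + 6 + 2 + 8 + 24)*(-205) = 45*(-205) = -9225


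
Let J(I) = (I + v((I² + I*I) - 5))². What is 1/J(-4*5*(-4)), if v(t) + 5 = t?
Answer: 1/165636900 ≈ 6.0373e-9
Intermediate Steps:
v(t) = -5 + t
J(I) = (-10 + I + 2*I²)² (J(I) = (I + (-5 + ((I² + I*I) - 5)))² = (I + (-5 + ((I² + I²) - 5)))² = (I + (-5 + (2*I² - 5)))² = (I + (-5 + (-5 + 2*I²)))² = (I + (-10 + 2*I²))² = (-10 + I + 2*I²)²)
1/J(-4*5*(-4)) = 1/((-10 - 4*5*(-4) + 2*(-4*5*(-4))²)²) = 1/((-10 - 2*10*(-4) + 2*(-2*10*(-4))²)²) = 1/((-10 - 20*(-4) + 2*(-20*(-4))²)²) = 1/((-10 + 80 + 2*80²)²) = 1/((-10 + 80 + 2*6400)²) = 1/((-10 + 80 + 12800)²) = 1/(12870²) = 1/165636900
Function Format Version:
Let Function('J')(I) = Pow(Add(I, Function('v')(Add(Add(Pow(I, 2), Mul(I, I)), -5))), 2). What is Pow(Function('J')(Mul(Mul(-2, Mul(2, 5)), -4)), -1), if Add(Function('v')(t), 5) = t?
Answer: Rational(1, 165636900) ≈ 6.0373e-9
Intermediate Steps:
Function('v')(t) = Add(-5, t)
Function('J')(I) = Pow(Add(-10, I, Mul(2, Pow(I, 2))), 2) (Function('J')(I) = Pow(Add(I, Add(-5, Add(Add(Pow(I, 2), Mul(I, I)), -5))), 2) = Pow(Add(I, Add(-5, Add(Add(Pow(I, 2), Pow(I, 2)), -5))), 2) = Pow(Add(I, Add(-5, Add(Mul(2, Pow(I, 2)), -5))), 2) = Pow(Add(I, Add(-5, Add(-5, Mul(2, Pow(I, 2))))), 2) = Pow(Add(I, Add(-10, Mul(2, Pow(I, 2)))), 2) = Pow(Add(-10, I, Mul(2, Pow(I, 2))), 2))
Pow(Function('J')(Mul(Mul(-2, Mul(2, 5)), -4)), -1) = Pow(Pow(Add(-10, Mul(Mul(-2, Mul(2, 5)), -4), Mul(2, Pow(Mul(Mul(-2, Mul(2, 5)), -4), 2))), 2), -1) = Pow(Pow(Add(-10, Mul(Mul(-2, 10), -4), Mul(2, Pow(Mul(Mul(-2, 10), -4), 2))), 2), -1) = Pow(Pow(Add(-10, Mul(-20, -4), Mul(2, Pow(Mul(-20, -4), 2))), 2), -1) = Pow(Pow(Add(-10, 80, Mul(2, Pow(80, 2))), 2), -1) = Pow(Pow(Add(-10, 80, Mul(2, 6400)), 2), -1) = Pow(Pow(Add(-10, 80, 12800), 2), -1) = Pow(Pow(12870, 2), -1) = Pow(165636900, -1) = Rational(1, 165636900)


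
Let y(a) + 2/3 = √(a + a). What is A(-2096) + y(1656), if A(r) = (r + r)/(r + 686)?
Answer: 542/235 + 12*√23 ≈ 59.856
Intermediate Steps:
y(a) = -⅔ + √2*√a (y(a) = -⅔ + √(a + a) = -⅔ + √(2*a) = -⅔ + √2*√a)
A(r) = 2*r/(686 + r) (A(r) = (2*r)/(686 + r) = 2*r/(686 + r))
A(-2096) + y(1656) = 2*(-2096)/(686 - 2096) + (-⅔ + √2*√1656) = 2*(-2096)/(-1410) + (-⅔ + √2*(6*√46)) = 2*(-2096)*(-1/1410) + (-⅔ + 12*√23) = 2096/705 + (-⅔ + 12*√23) = 542/235 + 12*√23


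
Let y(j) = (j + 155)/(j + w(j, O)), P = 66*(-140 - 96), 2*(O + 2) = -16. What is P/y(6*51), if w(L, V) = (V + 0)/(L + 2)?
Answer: -33360252/3227 ≈ -10338.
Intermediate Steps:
O = -10 (O = -2 + (½)*(-16) = -2 - 8 = -10)
w(L, V) = V/(2 + L)
P = -15576 (P = 66*(-236) = -15576)
y(j) = (155 + j)/(j - 10/(2 + j)) (y(j) = (j + 155)/(j - 10/(2 + j)) = (155 + j)/(j - 10/(2 + j)))
P/y(6*51) = -15576*(-10 + (6*51)*(2 + 6*51))/((2 + 6*51)*(155 + 6*51)) = -15576*(-10 + 306*(2 + 306))/((2 + 306)*(155 + 306)) = -15576/(308*461/(-10 + 306*308)) = -15576/(308*461/(-10 + 94248)) = -15576/(308*461/94238) = -15576/((1/94238)*308*461) = -15576/70994/47119 = -15576*47119/70994 = -33360252/3227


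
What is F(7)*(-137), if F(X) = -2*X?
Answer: 1918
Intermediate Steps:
F(7)*(-137) = -2*7*(-137) = -14*(-137) = 1918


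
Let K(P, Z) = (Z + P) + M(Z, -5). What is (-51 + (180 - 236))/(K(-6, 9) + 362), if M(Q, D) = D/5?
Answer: -107/364 ≈ -0.29396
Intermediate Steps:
M(Q, D) = D/5 (M(Q, D) = D*(1/5) = D/5)
K(P, Z) = -1 + P + Z (K(P, Z) = (Z + P) + (1/5)*(-5) = (P + Z) - 1 = -1 + P + Z)
(-51 + (180 - 236))/(K(-6, 9) + 362) = (-51 + (180 - 236))/((-1 - 6 + 9) + 362) = (-51 - 56)/(2 + 362) = -107/364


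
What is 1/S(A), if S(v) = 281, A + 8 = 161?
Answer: 1/281 ≈ 0.0035587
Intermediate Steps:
A = 153 (A = -8 + 161 = 153)
1/S(A) = 1/281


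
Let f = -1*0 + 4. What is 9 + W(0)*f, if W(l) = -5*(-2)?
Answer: 49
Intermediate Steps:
W(l) = 10
f = 4 (f = 0 + 4 = 4)
9 + W(0)*f = 9 + 10*4 = 9 + 40 = 49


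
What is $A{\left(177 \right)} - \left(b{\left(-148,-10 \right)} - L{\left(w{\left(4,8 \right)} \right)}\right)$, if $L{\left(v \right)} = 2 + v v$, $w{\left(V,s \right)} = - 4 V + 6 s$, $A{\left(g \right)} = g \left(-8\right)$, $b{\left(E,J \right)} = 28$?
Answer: $-418$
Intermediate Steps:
$A{\left(g \right)} = - 8 g$
$L{\left(v \right)} = 2 + v^{2}$
$A{\left(177 \right)} - \left(b{\left(-148,-10 \right)} - L{\left(w{\left(4,8 \right)} \right)}\right) = \left(-8\right) 177 - \left(28 - \left(2 + \left(\left(-4\right) 4 + 6 \cdot 8\right)^{2}\right)\right) = -1416 - \left(28 - \left(2 + \left(-16 + 48\right)^{2}\right)\right) = -1416 - \left(28 - \left(2 + 32^{2}\right)\right) = -1416 - \left(28 - \left(2 + 1024\right)\right) = -1416 - \left(28 - 1026\right) = -1416 - -998 = -1416 + 998 = -418$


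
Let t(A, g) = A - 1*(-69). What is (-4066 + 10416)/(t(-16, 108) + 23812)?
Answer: 1270/4773 ≈ 0.26608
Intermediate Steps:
t(A, g) = 69 + A (t(A, g) = A + 69 = 69 + A)
(-4066 + 10416)/(t(-16, 108) + 23812) = (-4066 + 10416)/((69 - 16) + 23812) = 6350/(53 + 23812) = 6350/23865 = 6350*(1/23865) = 1270/4773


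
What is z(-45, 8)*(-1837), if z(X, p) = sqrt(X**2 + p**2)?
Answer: -1837*sqrt(2089) ≈ -83961.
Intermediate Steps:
z(-45, 8)*(-1837) = sqrt((-45)**2 + 8**2)*(-1837) = sqrt(2025 + 64)*(-1837) = sqrt(2089)*(-1837) = -1837*sqrt(2089)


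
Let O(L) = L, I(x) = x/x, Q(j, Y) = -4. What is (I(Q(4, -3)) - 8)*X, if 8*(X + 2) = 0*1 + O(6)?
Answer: 35/4 ≈ 8.7500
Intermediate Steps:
I(x) = 1
X = -5/4 (X = -2 + (0*1 + 6)/8 = -2 + (0 + 6)/8 = -2 + (⅛)*6 = -2 + ¾ = -5/4 ≈ -1.2500)
(I(Q(4, -3)) - 8)*X = (1 - 8)*(-5/4) = -7*(-5/4) = 35/4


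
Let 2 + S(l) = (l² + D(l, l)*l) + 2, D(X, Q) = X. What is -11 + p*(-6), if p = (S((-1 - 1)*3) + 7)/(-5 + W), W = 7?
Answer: -248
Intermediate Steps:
S(l) = 2*l² (S(l) = -2 + ((l² + l*l) + 2) = -2 + ((l² + l²) + 2) = -2 + (2*l² + 2) = -2 + (2 + 2*l²) = 2*l²)
p = 79/2 (p = (2*((-1 - 1)*3)² + 7)/(-5 + 7) = (2*(-2*3)² + 7)/2 = (2*(-6)² + 7)*(½) = (2*36 + 7)*(½) = (72 + 7)*(½) = 79*(½) = 79/2 ≈ 39.500)
-11 + p*(-6) = -11 + (79/2)*(-6) = -11 - 237 = -248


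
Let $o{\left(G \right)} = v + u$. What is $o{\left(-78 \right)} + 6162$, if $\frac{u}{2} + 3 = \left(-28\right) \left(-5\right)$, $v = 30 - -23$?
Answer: $6489$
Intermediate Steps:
$v = 53$ ($v = 30 + 23 = 53$)
$u = 274$ ($u = -6 + 2 \left(\left(-28\right) \left(-5\right)\right) = -6 + 2 \cdot 140 = -6 + 280 = 274$)
$o{\left(G \right)} = 327$ ($o{\left(G \right)} = 53 + 274 = 327$)
$o{\left(-78 \right)} + 6162 = 327 + 6162 = 6489$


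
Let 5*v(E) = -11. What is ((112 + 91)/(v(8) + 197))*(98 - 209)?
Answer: -112665/974 ≈ -115.67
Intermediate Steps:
v(E) = -11/5 (v(E) = (⅕)*(-11) = -11/5)
((112 + 91)/(v(8) + 197))*(98 - 209) = ((112 + 91)/(-11/5 + 197))*(98 - 209) = (203/(974/5))*(-111) = (203*(5/974))*(-111) = (1015/974)*(-111) = -112665/974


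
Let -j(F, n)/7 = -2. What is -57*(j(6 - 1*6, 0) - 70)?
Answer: 3192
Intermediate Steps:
j(F, n) = 14 (j(F, n) = -7*(-2) = 14)
-57*(j(6 - 1*6, 0) - 70) = -57*(14 - 70) = -57*(-56) = 3192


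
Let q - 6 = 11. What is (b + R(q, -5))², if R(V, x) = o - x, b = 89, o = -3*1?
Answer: 8281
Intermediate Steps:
o = -3
q = 17 (q = 6 + 11 = 17)
R(V, x) = -3 - x
(b + R(q, -5))² = (89 + (-3 - 1*(-5)))² = (89 + (-3 + 5))² = (89 + 2)² = 91² = 8281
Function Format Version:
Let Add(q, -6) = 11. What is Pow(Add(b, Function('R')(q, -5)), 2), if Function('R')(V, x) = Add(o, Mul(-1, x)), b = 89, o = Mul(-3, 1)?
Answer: 8281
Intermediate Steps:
o = -3
q = 17 (q = Add(6, 11) = 17)
Function('R')(V, x) = Add(-3, Mul(-1, x))
Pow(Add(b, Function('R')(q, -5)), 2) = Pow(Add(89, Add(-3, Mul(-1, -5))), 2) = Pow(Add(89, Add(-3, 5)), 2) = Pow(Add(89, 2), 2) = Pow(91, 2) = 8281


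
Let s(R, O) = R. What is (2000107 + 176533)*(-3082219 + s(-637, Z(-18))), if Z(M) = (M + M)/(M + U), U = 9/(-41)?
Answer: -6710267683840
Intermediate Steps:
U = -9/41 (U = 9*(-1/41) = -9/41 ≈ -0.21951)
Z(M) = 2*M/(-9/41 + M) (Z(M) = (M + M)/(M - 9/41) = (2*M)/(-9/41 + M) = 2*M/(-9/41 + M))
(2000107 + 176533)*(-3082219 + s(-637, Z(-18))) = (2000107 + 176533)*(-3082219 - 637) = 2176640*(-3082856) = -6710267683840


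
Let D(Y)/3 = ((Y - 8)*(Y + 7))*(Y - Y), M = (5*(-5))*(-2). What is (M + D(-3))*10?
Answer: 500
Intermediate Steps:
M = 50 (M = -25*(-2) = 50)
D(Y) = 0 (D(Y) = 3*(((Y - 8)*(Y + 7))*(Y - Y)) = 3*(((-8 + Y)*(7 + Y))*0) = 3*0 = 0)
(M + D(-3))*10 = (50 + 0)*10 = 50*10 = 500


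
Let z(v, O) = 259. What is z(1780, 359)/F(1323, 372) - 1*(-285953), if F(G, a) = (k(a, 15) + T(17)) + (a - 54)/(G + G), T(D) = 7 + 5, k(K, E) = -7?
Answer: 645796093/2258 ≈ 2.8600e+5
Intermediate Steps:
T(D) = 12
F(G, a) = 5 + (-54 + a)/(2*G) (F(G, a) = (-7 + 12) + (a - 54)/(G + G) = 5 + (-54 + a)/((2*G)) = 5 + (-54 + a)*(1/(2*G)) = 5 + (-54 + a)/(2*G))
z(1780, 359)/F(1323, 372) - 1*(-285953) = 259/(((½)*(-54 + 372 + 10*1323)/1323)) - 1*(-285953) = 259/(((½)*(1/1323)*(-54 + 372 + 13230))) + 285953 = 259/(((½)*(1/1323)*13548)) + 285953 = 259/(2258/441) + 285953 = 259*(441/2258) + 285953 = 114219/2258 + 285953 = 645796093/2258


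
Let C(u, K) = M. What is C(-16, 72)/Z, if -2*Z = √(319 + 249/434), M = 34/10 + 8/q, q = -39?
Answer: -1246*√60193630/27045525 ≈ -0.35744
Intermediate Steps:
M = 623/195 (M = 34/10 + 8/(-39) = 34*(⅒) + 8*(-1/39) = 17/5 - 8/39 = 623/195 ≈ 3.1949)
C(u, K) = 623/195
Z = -√60193630/868 (Z = -√(319 + 249/434)/2 = -√60193630/868 ≈ -8.9383)
C(-16, 72)/Z = 623/(195*((-√60193630/868))) = 623*(-2*√60193630/138695)/195 = -1246*√60193630/27045525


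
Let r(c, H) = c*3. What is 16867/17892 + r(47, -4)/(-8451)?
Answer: 576215/622244 ≈ 0.92603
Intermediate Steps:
r(c, H) = 3*c
16867/17892 + r(47, -4)/(-8451) = 16867/17892 + (3*47)/(-8451) = 16867*(1/17892) + 141*(-1/8451) = 16867/17892 - 47/2817 = 576215/622244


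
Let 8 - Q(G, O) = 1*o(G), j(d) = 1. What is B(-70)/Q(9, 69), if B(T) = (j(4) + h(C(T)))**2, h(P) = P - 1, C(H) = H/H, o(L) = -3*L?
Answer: 1/35 ≈ 0.028571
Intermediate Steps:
C(H) = 1
h(P) = -1 + P
Q(G, O) = 8 + 3*G (Q(G, O) = 8 - (-3*G) = 8 - (-3)*G = 8 + 3*G)
B(T) = 1 (B(T) = (1 + (-1 + 1))**2 = (1 + 0)**2 = 1**2 = 1)
B(-70)/Q(9, 69) = 1/(8 + 3*9) = 1/(8 + 27) = 1/35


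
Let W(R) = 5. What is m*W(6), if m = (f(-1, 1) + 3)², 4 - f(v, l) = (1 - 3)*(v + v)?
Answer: 45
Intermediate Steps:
f(v, l) = 4 + 4*v (f(v, l) = 4 - (1 - 3)*(v + v) = 4 - (-2)*2*v = 4 - (-4)*v = 4 + 4*v)
m = 9 (m = ((4 + 4*(-1)) + 3)² = ((4 - 4) + 3)² = (0 + 3)² = 3² = 9)
m*W(6) = 9*5 = 45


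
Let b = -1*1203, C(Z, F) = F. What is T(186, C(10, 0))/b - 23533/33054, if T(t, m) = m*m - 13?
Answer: -3097833/4418218 ≈ -0.70115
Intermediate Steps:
b = -1203
T(t, m) = -13 + m**2 (T(t, m) = m**2 - 13 = -13 + m**2)
T(186, C(10, 0))/b - 23533/33054 = (-13 + 0**2)/(-1203) - 23533/33054 = (-13 + 0)*(-1/1203) - 23533*1/33054 = -13*(-1/1203) - 23533/33054 = 13/1203 - 23533/33054 = -3097833/4418218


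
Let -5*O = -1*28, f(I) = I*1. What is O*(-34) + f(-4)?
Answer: -972/5 ≈ -194.40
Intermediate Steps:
f(I) = I
O = 28/5 (O = -(-1)*28/5 = -⅕*(-28) = 28/5 ≈ 5.6000)
O*(-34) + f(-4) = (28/5)*(-34) - 4 = -952/5 - 4 = -972/5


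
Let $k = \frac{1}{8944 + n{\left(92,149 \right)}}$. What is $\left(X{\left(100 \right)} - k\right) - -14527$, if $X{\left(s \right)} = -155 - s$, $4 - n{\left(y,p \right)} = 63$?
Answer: $\frac{126806719}{8885} \approx 14272.0$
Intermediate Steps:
$n{\left(y,p \right)} = -59$ ($n{\left(y,p \right)} = 4 - 63 = -59$)
$k = \frac{1}{8885}$ ($k = \frac{1}{8944 - 59} = \frac{1}{8885} \approx 0.00011255$)
$\left(X{\left(100 \right)} - k\right) - -14527 = \left(\left(-155 - 100\right) - \frac{1}{8885}\right) - -14527 = \left(\left(-155 - 100\right) - \frac{1}{8885}\right) + 14527 = \left(-255 - \frac{1}{8885}\right) + 14527 = - \frac{2265676}{8885} + 14527 = \frac{126806719}{8885}$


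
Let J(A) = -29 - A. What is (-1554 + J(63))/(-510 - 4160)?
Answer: 823/2335 ≈ 0.35246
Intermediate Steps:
(-1554 + J(63))/(-510 - 4160) = (-1554 + (-29 - 1*63))/(-510 - 4160) = (-1554 + (-29 - 63))/(-4670) = (-1554 - 92)*(-1/4670) = -1646*(-1/4670) = 823/2335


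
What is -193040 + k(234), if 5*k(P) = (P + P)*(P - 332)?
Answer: -1011064/5 ≈ -2.0221e+5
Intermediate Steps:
k(P) = 2*P*(-332 + P)/5 (k(P) = ((P + P)*(P - 332))/5 = ((2*P)*(-332 + P))/5 = (2*P*(-332 + P))/5 = 2*P*(-332 + P)/5)
-193040 + k(234) = -193040 + (⅖)*234*(-332 + 234) = -193040 + (⅖)*234*(-98) = -193040 - 45864/5 = -1011064/5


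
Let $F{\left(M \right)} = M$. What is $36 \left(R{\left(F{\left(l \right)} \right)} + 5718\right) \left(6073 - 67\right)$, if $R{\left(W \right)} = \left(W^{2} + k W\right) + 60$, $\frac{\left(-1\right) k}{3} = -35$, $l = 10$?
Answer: $1497944448$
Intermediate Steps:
$k = 105$ ($k = \left(-3\right) \left(-35\right) = 105$)
$R{\left(W \right)} = 60 + W^{2} + 105 W$ ($R{\left(W \right)} = \left(W^{2} + 105 W\right) + 60 = 60 + W^{2} + 105 W$)
$36 \left(R{\left(F{\left(l \right)} \right)} + 5718\right) \left(6073 - 67\right) = 36 \left(\left(60 + 10^{2} + 105 \cdot 10\right) + 5718\right) \left(6073 - 67\right) = 36 \left(\left(60 + 100 + 1050\right) + 5718\right) 6006 = 36 \left(1210 + 5718\right) 6006 = 36 \cdot 6928 \cdot 6006 = 36 \cdot 41609568 = 1497944448$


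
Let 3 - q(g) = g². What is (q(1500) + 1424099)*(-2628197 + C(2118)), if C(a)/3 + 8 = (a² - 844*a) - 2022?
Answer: -4509988641682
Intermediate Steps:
q(g) = 3 - g²
C(a) = -6090 - 2532*a + 3*a² (C(a) = -24 + 3*((a² - 844*a) - 2022) = -24 + 3*(-2022 + a² - 844*a) = -24 + (-6066 - 2532*a + 3*a²) = -6090 - 2532*a + 3*a²)
(q(1500) + 1424099)*(-2628197 + C(2118)) = ((3 - 1*1500²) + 1424099)*(-2628197 + (-6090 - 2532*2118 + 3*2118²)) = ((3 - 1*2250000) + 1424099)*(-2628197 + (-6090 - 5362776 + 3*4485924)) = ((3 - 2250000) + 1424099)*(-2628197 + (-6090 - 5362776 + 13457772)) = (-2249997 + 1424099)*(-2628197 + 8088906) = -825898*5460709 = -4509988641682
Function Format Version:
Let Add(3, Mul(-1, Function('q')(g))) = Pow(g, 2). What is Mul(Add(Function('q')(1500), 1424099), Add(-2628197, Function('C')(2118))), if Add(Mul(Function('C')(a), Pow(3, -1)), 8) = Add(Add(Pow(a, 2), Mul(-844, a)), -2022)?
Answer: -4509988641682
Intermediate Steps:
Function('q')(g) = Add(3, Mul(-1, Pow(g, 2)))
Function('C')(a) = Add(-6090, Mul(-2532, a), Mul(3, Pow(a, 2))) (Function('C')(a) = Add(-24, Mul(3, Add(Add(Pow(a, 2), Mul(-844, a)), -2022))) = Add(-24, Mul(3, Add(-2022, Pow(a, 2), Mul(-844, a)))) = Add(-24, Add(-6066, Mul(-2532, a), Mul(3, Pow(a, 2)))) = Add(-6090, Mul(-2532, a), Mul(3, Pow(a, 2))))
Mul(Add(Function('q')(1500), 1424099), Add(-2628197, Function('C')(2118))) = Mul(Add(Add(3, Mul(-1, Pow(1500, 2))), 1424099), Add(-2628197, Add(-6090, Mul(-2532, 2118), Mul(3, Pow(2118, 2))))) = Mul(Add(Add(3, Mul(-1, 2250000)), 1424099), Add(-2628197, Add(-6090, -5362776, Mul(3, 4485924)))) = Mul(Add(Add(3, -2250000), 1424099), Add(-2628197, Add(-6090, -5362776, 13457772))) = Mul(Add(-2249997, 1424099), Add(-2628197, 8088906)) = Mul(-825898, 5460709) = -4509988641682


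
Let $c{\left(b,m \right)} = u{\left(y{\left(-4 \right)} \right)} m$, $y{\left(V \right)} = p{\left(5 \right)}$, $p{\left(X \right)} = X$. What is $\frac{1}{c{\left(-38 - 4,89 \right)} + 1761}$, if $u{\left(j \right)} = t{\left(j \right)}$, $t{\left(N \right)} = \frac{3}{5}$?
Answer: $\frac{5}{9072} \approx 0.00055115$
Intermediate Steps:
$y{\left(V \right)} = 5$
$t{\left(N \right)} = \frac{3}{5}$ ($t{\left(N \right)} = 3 \cdot \frac{1}{5} = \frac{3}{5}$)
$u{\left(j \right)} = \frac{3}{5}$
$c{\left(b,m \right)} = \frac{3 m}{5}$
$\frac{1}{c{\left(-38 - 4,89 \right)} + 1761} = \frac{1}{\frac{3}{5} \cdot 89 + 1761} = \frac{1}{\frac{267}{5} + 1761} = \frac{1}{\frac{9072}{5}} = \frac{5}{9072}$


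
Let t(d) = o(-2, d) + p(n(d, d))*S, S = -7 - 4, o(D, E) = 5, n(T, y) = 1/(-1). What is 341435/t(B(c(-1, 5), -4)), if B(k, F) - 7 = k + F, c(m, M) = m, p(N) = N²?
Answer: -341435/6 ≈ -56906.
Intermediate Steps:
n(T, y) = -1
B(k, F) = 7 + F + k (B(k, F) = 7 + (k + F) = 7 + (F + k) = 7 + F + k)
S = -11
t(d) = -6 (t(d) = 5 + (-1)²*(-11) = 5 + 1*(-11) = 5 - 11 = -6)
341435/t(B(c(-1, 5), -4)) = 341435/(-6) = 341435*(-⅙) = -341435/6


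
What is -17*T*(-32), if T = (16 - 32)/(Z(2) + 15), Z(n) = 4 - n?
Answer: -512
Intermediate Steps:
T = -16/17 (T = (16 - 32)/((4 - 1*2) + 15) = -16/((4 - 2) + 15) = -16/(2 + 15) = -16/17 ≈ -0.94118)
-17*T*(-32) = -17*(-16/17)*(-32) = 16*(-32) = -512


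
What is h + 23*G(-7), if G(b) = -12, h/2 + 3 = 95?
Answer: -92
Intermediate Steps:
h = 184 (h = -6 + 2*95 = -6 + 190 = 184)
h + 23*G(-7) = 184 + 23*(-12) = 184 - 276 = -92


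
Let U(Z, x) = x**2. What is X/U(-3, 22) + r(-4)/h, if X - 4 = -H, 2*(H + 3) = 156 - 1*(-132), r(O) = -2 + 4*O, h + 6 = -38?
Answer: 61/484 ≈ 0.12603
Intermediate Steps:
h = -44 (h = -6 - 38 = -44)
H = 141 (H = -3 + (156 - 1*(-132))/2 = -3 + (156 + 132)/2 = -3 + (1/2)*288 = -3 + 144 = 141)
X = -137 (X = 4 - 1*141 = 4 - 141 = -137)
X/U(-3, 22) + r(-4)/h = -137/(22**2) + (-2 + 4*(-4))/(-44) = -137/484 + (-2 - 16)*(-1/44) = -137*1/484 - 18*(-1/44) = -137/484 + 9/22 = 61/484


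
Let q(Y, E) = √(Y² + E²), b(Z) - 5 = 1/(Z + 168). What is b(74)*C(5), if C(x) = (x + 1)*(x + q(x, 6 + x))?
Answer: 18165/121 + 3633*√146/121 ≈ 512.92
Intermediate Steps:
b(Z) = 5 + 1/(168 + Z) (b(Z) = 5 + 1/(Z + 168) = 5 + 1/(168 + Z))
q(Y, E) = √(E² + Y²)
C(x) = (1 + x)*(x + √(x² + (6 + x)²)) (C(x) = (x + 1)*(x + √((6 + x)² + x²)) = (1 + x)*(x + √(x² + (6 + x)²)))
b(74)*C(5) = ((841 + 5*74)/(168 + 74))*(5 + 5² + √(5² + (6 + 5)²) + 5*√(5² + (6 + 5)²)) = ((841 + 370)/242)*(5 + 25 + √(25 + 11²) + 5*√(25 + 11²)) = ((1/242)*1211)*(5 + 25 + √(25 + 121) + 5*√(25 + 121)) = 1211*(5 + 25 + √146 + 5*√146)/242 = 1211*(30 + 6*√146)/242 = 18165/121 + 3633*√146/121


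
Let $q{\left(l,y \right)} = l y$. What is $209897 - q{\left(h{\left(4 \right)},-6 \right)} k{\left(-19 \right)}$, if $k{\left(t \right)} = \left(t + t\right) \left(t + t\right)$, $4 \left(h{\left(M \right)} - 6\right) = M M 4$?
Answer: $400505$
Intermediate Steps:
$h{\left(M \right)} = 6 + M^{2}$ ($h{\left(M \right)} = 6 + \frac{M M 4}{4} = 6 + \frac{M^{2} \cdot 4}{4} = 6 + \frac{4 M^{2}}{4} = 6 + M^{2}$)
$k{\left(t \right)} = 4 t^{2}$ ($k{\left(t \right)} = 2 t 2 t = 4 t^{2}$)
$209897 - q{\left(h{\left(4 \right)},-6 \right)} k{\left(-19 \right)} = 209897 - \left(6 + 4^{2}\right) \left(-6\right) 4 \left(-19\right)^{2} = 209897 - \left(6 + 16\right) \left(-6\right) 4 \cdot 361 = 209897 - 22 \left(-6\right) 1444 = 209897 - \left(-132\right) 1444 = 209897 - -190608 = 209897 + 190608 = 400505$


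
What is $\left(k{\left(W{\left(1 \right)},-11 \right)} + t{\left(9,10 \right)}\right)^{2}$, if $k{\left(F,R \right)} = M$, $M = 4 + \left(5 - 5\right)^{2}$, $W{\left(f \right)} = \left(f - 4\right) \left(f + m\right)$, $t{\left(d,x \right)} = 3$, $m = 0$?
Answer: $49$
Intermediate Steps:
$W{\left(f \right)} = f \left(-4 + f\right)$ ($W{\left(f \right)} = \left(f - 4\right) \left(f + 0\right) = \left(-4 + f\right) f = f \left(-4 + f\right)$)
$M = 4$ ($M = 4 + 0^{2} = 4 + 0 = 4$)
$k{\left(F,R \right)} = 4$
$\left(k{\left(W{\left(1 \right)},-11 \right)} + t{\left(9,10 \right)}\right)^{2} = \left(4 + 3\right)^{2} = 7^{2} = 49$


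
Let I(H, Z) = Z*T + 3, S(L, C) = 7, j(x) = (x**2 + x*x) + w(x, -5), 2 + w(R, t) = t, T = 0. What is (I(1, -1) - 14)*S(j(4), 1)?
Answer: -77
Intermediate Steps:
w(R, t) = -2 + t
j(x) = -7 + 2*x**2 (j(x) = (x**2 + x*x) + (-2 - 5) = (x**2 + x**2) - 7 = 2*x**2 - 7 = -7 + 2*x**2)
I(H, Z) = 3 (I(H, Z) = Z*0 + 3 = 0 + 3 = 3)
(I(1, -1) - 14)*S(j(4), 1) = (3 - 14)*7 = -11*7 = -77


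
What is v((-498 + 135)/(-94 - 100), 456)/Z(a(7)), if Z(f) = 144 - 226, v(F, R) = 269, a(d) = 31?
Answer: -269/82 ≈ -3.2805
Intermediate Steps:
Z(f) = -82
v((-498 + 135)/(-94 - 100), 456)/Z(a(7)) = 269/(-82) = 269*(-1/82) = -269/82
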